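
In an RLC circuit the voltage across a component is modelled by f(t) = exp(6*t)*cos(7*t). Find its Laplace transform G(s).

L{cos(7t)} = s/(s^2 + 49).
By the first shifting theorem, multiplying by e^(6t) replaces s with s - 6.

G(s) = (s - 6)/((s - 6)^2 + 49)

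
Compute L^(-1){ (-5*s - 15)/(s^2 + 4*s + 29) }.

Complete the square in the denominator: s^2 + 4*s + 29 = (s + 2)^2 + 5^2.
Split the numerator to match: -5*s - 15 = -5·(s + 2) - 1·5.
Invert each term: -5·(s + 2)/((s + 2)^2 + 25) ↔ -5e^(-2t)cos(5t); -1·5/((s + 2)^2 + 25) ↔ -e^(-2t)sin(5t).

-exp(-2*t)*sin(5*t) - 5*exp(-2*t)*cos(5*t)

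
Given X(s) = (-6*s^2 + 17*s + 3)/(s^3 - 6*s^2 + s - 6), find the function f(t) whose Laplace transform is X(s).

f(t) = -3*exp(6*t) - sin(t) - 3*cos(t)

Factor the denominator: s^3 - 6*s^2 + s - 6 = (s - 6)*(s^2 + 1).
Partial fraction decomposition gives [-3/(s - 6)] + [-3*s/(s^2 + 1)] + [-1/(s^2 + 1)].
Invert each term: -3/(s - 6) ↔ -3e^(6t); -3·s/(s^2 + 1) ↔ -3cos(t); -1·1/(s^2 + 1) ↔ -sin(t).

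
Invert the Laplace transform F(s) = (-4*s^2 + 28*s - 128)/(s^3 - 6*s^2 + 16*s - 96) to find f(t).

Factor the denominator: s^3 - 6*s^2 + 16*s - 96 = (s - 6)*(s^2 + 16).
Partial fraction decomposition gives [-2/(s - 6)] + [-2*s/(s^2 + 16)] + [16/(s^2 + 16)].
Invert each term: -2/(s - 6) ↔ -2e^(6t); -2·s/(s^2 + 16) ↔ -2cos(4t); 4·4/(s^2 + 16) ↔ 4sin(4t).

f(t) = -2*exp(6*t) + 4*sin(4*t) - 2*cos(4*t)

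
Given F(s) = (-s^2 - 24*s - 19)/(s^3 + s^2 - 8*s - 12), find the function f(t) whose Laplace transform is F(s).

Factor the denominator: s^3 + s^2 - 8*s - 12 = (s - 3)*(s + 2)^2.
Partial fraction decomposition gives [3/(s + 2)] + [-5/(s + 2)^2] + [-4/(s - 3)].
Invert each term: 3/(s + 2) ↔ 3e^(-2t); -5/(s + 2)^2 ↔ -5t·e^(-2t); -4/(s - 3) ↔ -4e^(3t).

f(t) = -5*t*exp(-2*t) - 4*exp(3*t) + 3*exp(-2*t)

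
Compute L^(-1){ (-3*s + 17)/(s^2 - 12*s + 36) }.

-t*exp(6*t) - 3*exp(6*t)

Factor the denominator: s^2 - 12*s + 36 = (s - 6)^2.
Partial fraction decomposition gives [-3/(s - 6)] + [-1/(s - 6)^2].
Invert each term: -3/(s - 6) ↔ -3e^(6t); -1/(s - 6)^2 ↔ -t·e^(6t).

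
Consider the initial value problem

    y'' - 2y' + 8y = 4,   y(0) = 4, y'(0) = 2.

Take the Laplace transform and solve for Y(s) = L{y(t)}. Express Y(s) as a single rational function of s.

Y(s) = (4*s^2 - 6*s + 4)/(s^3 - 2*s^2 + 8*s)

Transform both sides with L{·}.
Using L{y''} = s^2 Y - s·y(0) - y'(0) and L{y'} = sY - y(0), with y(0) = 4, y'(0) = 2, the left side becomes (s^2 - 2*s + 8)Y - (4*s - 6).
The right side is L{4} = 4/s.
So (s^2 - 2*s + 8)Y = 4/s + (4*s - 6).
Isolate Y and clear denominators.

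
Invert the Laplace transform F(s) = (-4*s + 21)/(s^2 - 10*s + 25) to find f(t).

f(t) = t*exp(5*t) - 4*exp(5*t)

Factor the denominator: s^2 - 10*s + 25 = (s - 5)^2.
Partial fraction decomposition gives [-4/(s - 5)] + [(s - 5)^(-2)].
Invert each term: -4/(s - 5) ↔ -4e^(5t); 1/(s - 5)^2 ↔ t·e^(5t).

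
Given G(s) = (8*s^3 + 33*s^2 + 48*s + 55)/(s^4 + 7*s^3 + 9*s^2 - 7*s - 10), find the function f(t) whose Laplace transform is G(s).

Factor the denominator: s^4 + 7*s^3 + 9*s^2 - 7*s - 10 = (s - 1)*(s + 1)*(s + 2)*(s + 5).
Partial fraction decomposition gives [4/(s - 1)] + [3/(s + 2)] + [5/(s + 5)] + [-4/(s + 1)].
Invert each term: 4/(s - 1) ↔ 4e^(t); 3/(s + 2) ↔ 3e^(-2t); 5/(s + 5) ↔ 5e^(-5t); -4/(s + 1) ↔ -4e^(-t).

f(t) = 4*exp(t) - 4*exp(-t) + 3*exp(-2*t) + 5*exp(-5*t)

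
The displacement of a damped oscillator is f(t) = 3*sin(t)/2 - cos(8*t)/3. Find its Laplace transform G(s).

G(s) = -s/(3*(s^2 + 64)) + 3/(2*(s^2 + 1))

Apply the Laplace transform termwise.
(3/2)·[L{sin(t)} = 1/(s^2 + 1)]; (-1/3)·[L{cos(8t)} = s/(s^2 + 64)].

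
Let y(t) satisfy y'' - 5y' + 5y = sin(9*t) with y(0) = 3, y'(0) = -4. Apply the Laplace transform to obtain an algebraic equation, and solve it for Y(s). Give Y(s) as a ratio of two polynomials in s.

Apply the Laplace transform to the equation.
Using L{y''} = s^2 Y - s·y(0) - y'(0) and L{y'} = sY - y(0), with y(0) = 3, y'(0) = -4, the left side becomes (s^2 - 5*s + 5)Y - (3*s - 19).
The right side is L{sin(9*t)} = 9/(s^2 + 81).
So (s^2 - 5*s + 5)Y = 9/(s^2 + 81) + (3*s - 19).
Solve for Y(s) and write it as one ratio of polynomials.

Y(s) = (3*s^3 - 19*s^2 + 243*s - 1530)/(s^4 - 5*s^3 + 86*s^2 - 405*s + 405)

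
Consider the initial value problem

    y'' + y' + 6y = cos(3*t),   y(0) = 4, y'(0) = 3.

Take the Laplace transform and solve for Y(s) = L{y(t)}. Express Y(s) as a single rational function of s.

Y(s) = (4*s^3 + 7*s^2 + 37*s + 63)/(s^4 + s^3 + 15*s^2 + 9*s + 54)

Apply the Laplace transform to the equation.
Using L{y''} = s^2 Y - s·y(0) - y'(0) and L{y'} = sY - y(0), with y(0) = 4, y'(0) = 3, the left side becomes (s^2 + s + 6)Y - (4*s + 7).
The right side is L{cos(3*t)} = s/(s^2 + 9).
So (s^2 + s + 6)Y = s/(s^2 + 9) + (4*s + 7).
Solve for Y(s) and write it as one ratio of polynomials.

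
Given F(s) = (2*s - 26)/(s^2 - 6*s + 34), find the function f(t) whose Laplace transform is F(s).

Complete the square in the denominator: s^2 - 6*s + 34 = (s - 3)^2 + 5^2.
Split the numerator to match: 2*s - 26 = 2·(s - 3) - 4·5.
Invert each term: 2·(s - 3)/((s - 3)^2 + 25) ↔ 2e^(3t)cos(5t); -4·5/((s - 3)^2 + 25) ↔ -4e^(3t)sin(5t).

f(t) = -4*exp(3*t)*sin(5*t) + 2*exp(3*t)*cos(5*t)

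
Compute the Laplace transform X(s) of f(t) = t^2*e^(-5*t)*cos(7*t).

L{cos(7t)} = s/(s^2 + 49).
Multiplying by e^(-5t) shifts s → s + 5, so L{e^(-5*t)*cos(7*t)} = (s + 5)/((s + 5)^2 + 49).
Then apply L{t^2·g(t)} = (-1)^2 d^2/ds^2[G(s)] with G(s) = (s + 5)/((s + 5)^2 + 49):
differentiating 2 times and applying the sign gives 2*(s + 5)*(s^2 + 10*s - 122)/(s^2 + 10*s + 74)^3.

X(s) = 2*(s + 5)*(s^2 + 10*s - 122)/(s^2 + 10*s + 74)^3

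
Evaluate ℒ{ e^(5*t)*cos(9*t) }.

(s - 5)/((s - 5)^2 + 81)

L{cos(9t)} = s/(s^2 + 81).
By the first shifting theorem, multiplying by e^(5t) replaces s with s - 5.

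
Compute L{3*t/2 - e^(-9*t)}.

-1/(s + 9) + 3/(2*s^2)

The transform is linear, so treat each term independently.
(-1)·[L{e^(-9t)} = 1/(s + 9)]; (3/2)·[L{t} = 1!/s^2 = 1/s^2].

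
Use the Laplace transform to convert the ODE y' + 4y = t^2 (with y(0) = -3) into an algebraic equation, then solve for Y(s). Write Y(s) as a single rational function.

Apply the Laplace transform to the equation.
The derivative rules (L{y'} = sY - y(0) = sY - (-3)) turn the left side into (s + 4)Y - (-3).
The right side is L{t^2} = 2/s^3.
So (s + 4)Y = 2/s^3 + (-3).
Solve for Y(s) and write it as one ratio of polynomials.

Y(s) = (-3*s^3 + 2)/(s^4 + 4*s^3)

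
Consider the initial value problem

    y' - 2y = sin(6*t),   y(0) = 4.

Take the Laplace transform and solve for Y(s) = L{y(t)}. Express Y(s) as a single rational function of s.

Apply the Laplace transform to the equation.
Using L{y'} = sY - y(0) = sY - 4, the left side becomes (s - 2)Y - (4).
The right side is L{sin(6*t)} = 6/(s^2 + 36).
So (s - 2)Y = 6/(s^2 + 36) + (4).
Isolate Y and clear denominators.

Y(s) = (4*s^2 + 150)/(s^3 - 2*s^2 + 36*s - 72)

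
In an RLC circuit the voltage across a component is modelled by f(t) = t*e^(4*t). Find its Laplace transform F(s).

F(s) = (s - 4)^(-2)

L{e^(4t)} = 1/(s - 4).
Then apply L{t·g(t)} = -d/ds[G(s)] with G(s) = 1/(s - 4):
differentiating 1 time and applying the sign gives (s - 4)^(-2).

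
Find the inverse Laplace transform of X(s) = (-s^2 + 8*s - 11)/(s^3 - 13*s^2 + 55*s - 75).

2*t*exp(5*t) - 2*exp(5*t) + exp(3*t)

Factor the denominator: s^3 - 13*s^2 + 55*s - 75 = (s - 5)^2*(s - 3).
Partial fraction decomposition gives [-2/(s - 5)] + [2/(s - 5)^2] + [1/(s - 3)].
Invert each term: -2/(s - 5) ↔ -2e^(5t); 2/(s - 5)^2 ↔ 2t·e^(5t); 1/(s - 3) ↔ e^(3t).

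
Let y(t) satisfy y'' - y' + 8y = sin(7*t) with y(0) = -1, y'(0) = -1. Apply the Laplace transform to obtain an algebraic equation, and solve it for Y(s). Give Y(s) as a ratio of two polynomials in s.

Transform both sides with L{·}.
Using L{y''} = s^2 Y - s·y(0) - y'(0) and L{y'} = sY - y(0), with y(0) = -1, y'(0) = -1, the left side becomes (s^2 - s + 8)Y - (-s).
The right side is L{sin(7*t)} = 7/(s^2 + 49).
So (s^2 - s + 8)Y = 7/(s^2 + 49) + (-s).
Divide through and combine into a single rational function.

Y(s) = (-s^3 - 49*s + 7)/(s^4 - s^3 + 57*s^2 - 49*s + 392)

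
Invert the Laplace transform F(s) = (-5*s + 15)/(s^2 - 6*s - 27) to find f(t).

f(t) = -5*exp(3*t)*cosh(6*t)

Rewrite the denominator: s^2 - 6*s - 27 = (s - 3)^2 - 36.
The form in (s - 3) signals a first-shifting-theorem factor e^(3t).
Since L{cosh(6t)} = s/(s^2 - 36), the inverse is exp(3*t)*cosh(6*t), scaled by -5.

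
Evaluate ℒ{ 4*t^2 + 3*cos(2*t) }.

3*s/(s^2 + 4) + 8/s^3

By linearity of the Laplace transform, transform each term separately.
(3)·[L{cos(2t)} = s/(s^2 + 4)]; (4)·[L{t^2} = 2!/s^3 = 2/s^3].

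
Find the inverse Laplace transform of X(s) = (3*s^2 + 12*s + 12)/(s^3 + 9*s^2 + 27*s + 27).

Factor the denominator: s^3 + 9*s^2 + 27*s + 27 = (s + 3)^3.
Partial fraction decomposition gives [3/(s + 3)] + [-6/(s + 3)^2] + [3/(s + 3)^3].
Invert each term: 3/(s + 3) ↔ 3e^(-3t); -6/(s + 3)^2 ↔ -6t·e^(-3t); 3/(s + 3)^3 ↔ (3/2)t^2·e^(-3t).

3*t^2*exp(-3*t)/2 - 6*t*exp(-3*t) + 3*exp(-3*t)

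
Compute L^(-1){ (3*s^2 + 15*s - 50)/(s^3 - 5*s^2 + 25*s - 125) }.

2*exp(5*t) + 4*sin(5*t) + cos(5*t)

Factor the denominator: s^3 - 5*s^2 + 25*s - 125 = (s - 5)*(s^2 + 25).
Partial fraction decomposition gives [2/(s - 5)] + [s/(s^2 + 25)] + [20/(s^2 + 25)].
Invert each term: 2/(s - 5) ↔ 2e^(5t); 1·s/(s^2 + 25) ↔ cos(5t); 4·5/(s^2 + 25) ↔ 4sin(5t).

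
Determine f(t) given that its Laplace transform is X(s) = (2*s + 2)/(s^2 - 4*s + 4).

f(t) = 6*t*exp(2*t) + 2*exp(2*t)

Factor the denominator: s^2 - 4*s + 4 = (s - 2)^2.
Partial fraction decomposition gives [2/(s - 2)] + [6/(s - 2)^2].
Invert each term: 2/(s - 2) ↔ 2e^(2t); 6/(s - 2)^2 ↔ 6t·e^(2t).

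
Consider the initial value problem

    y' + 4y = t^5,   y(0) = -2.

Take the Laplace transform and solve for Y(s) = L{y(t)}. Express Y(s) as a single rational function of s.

Y(s) = (-2*s^6 + 120)/(s^7 + 4*s^6)

Laplace-transform each side.
The derivative rules (L{y'} = sY - y(0) = sY - (-2)) turn the left side into (s + 4)Y - (-2).
The right side is L{t^5} = 120/s^6.
So (s + 4)Y = 120/s^6 + (-2).
Divide through and combine into a single rational function.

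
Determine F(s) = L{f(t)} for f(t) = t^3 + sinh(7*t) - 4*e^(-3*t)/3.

Apply the Laplace transform termwise.
L{sinh(7t)} = 7/(s^2 - 49); (-4/3)·[L{e^(-3t)} = 1/(s + 3)]; L{t^3} = 3!/s^4 = 6/s^4.

F(s) = 7/(s^2 - 49) - 4/(3*(s + 3)) + 6/s^4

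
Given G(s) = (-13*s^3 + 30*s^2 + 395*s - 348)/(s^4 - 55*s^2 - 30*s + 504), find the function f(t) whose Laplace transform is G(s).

f(t) = -exp(7*t) - 3*exp(3*t) - 4*exp(-4*t) - 5*exp(-6*t)

Factor the denominator: s^4 - 55*s^2 - 30*s + 504 = (s - 7)*(s - 3)*(s + 4)*(s + 6).
Partial fraction decomposition gives [-5/(s + 6)] + [-4/(s + 4)] + [-1/(s - 7)] + [-3/(s - 3)].
Invert each term: -5/(s + 6) ↔ -5e^(-6t); -4/(s + 4) ↔ -4e^(-4t); -1/(s - 7) ↔ -e^(7t); -3/(s - 3) ↔ -3e^(3t).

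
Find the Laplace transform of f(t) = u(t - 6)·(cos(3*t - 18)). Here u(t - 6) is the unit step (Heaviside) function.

By the second shifting theorem, L{u(t - c)·g(t - c)} = e^(-cs)·G(s) with c = 6 and G(s) = L{g(t)}.
L{cos(3t)} = s/(s^2 + 9).

s*exp(-6*s)/(s^2 + 9)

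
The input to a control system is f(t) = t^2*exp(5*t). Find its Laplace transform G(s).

G(s) = 2/(s - 5)^3

L{e^(5t)} = 1/(s - 5).
Then apply L{t^2·g(t)} = (-1)^2 d^2/ds^2[H(s)] with H(s) = 1/(s - 5):
differentiating 2 times and applying the sign gives 2/(s - 5)^3.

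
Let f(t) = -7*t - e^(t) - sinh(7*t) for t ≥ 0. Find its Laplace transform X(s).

X(s) = -7/(s^2 - 49) - 1/(s - 1) - 7/s^2

The transform is linear, so treat each term independently.
(-1)·[L{sinh(7t)} = 7/(s^2 - 49)]; (-1)·[L{e^(t)} = 1/(s - 1)]; (-7)·[L{t} = 1!/s^2 = 1/s^2].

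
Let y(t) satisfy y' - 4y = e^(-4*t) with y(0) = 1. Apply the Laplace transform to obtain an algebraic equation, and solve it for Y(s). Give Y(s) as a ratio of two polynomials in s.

Y(s) = (s + 5)/(s^2 - 16)

Take the Laplace transform of both sides.
Using L{y'} = sY - y(0) = sY - 1, the left side becomes (s - 4)Y - (1).
The right side is L{e^(-4*t)} = 1/(s + 4).
So (s - 4)Y = 1/(s + 4) + (1).
Divide through and combine into a single rational function.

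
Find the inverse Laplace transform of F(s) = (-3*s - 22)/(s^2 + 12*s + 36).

-4*t*exp(-6*t) - 3*exp(-6*t)

Factor the denominator: s^2 + 12*s + 36 = (s + 6)^2.
Partial fraction decomposition gives [-3/(s + 6)] + [-4/(s + 6)^2].
Invert each term: -3/(s + 6) ↔ -3e^(-6t); -4/(s + 6)^2 ↔ -4t·e^(-6t).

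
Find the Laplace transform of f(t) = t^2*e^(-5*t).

2/(s + 5)^3

L{e^(-5t)} = 1/(s + 5).
Then apply L{t^2·g(t)} = (-1)^2 d^2/ds^2[G(s)] with G(s) = 1/(s + 5):
differentiating 2 times and applying the sign gives 2/(s + 5)^3.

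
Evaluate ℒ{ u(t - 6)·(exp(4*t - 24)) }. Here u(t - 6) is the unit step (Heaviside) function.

exp(-6*s)/(s - 4)

By the second shifting theorem, L{u(t - c)·g(t - c)} = e^(-cs)·H(s) with c = 6 and H(s) = L{g(t)}.
L{e^(4t)} = 1/(s - 4).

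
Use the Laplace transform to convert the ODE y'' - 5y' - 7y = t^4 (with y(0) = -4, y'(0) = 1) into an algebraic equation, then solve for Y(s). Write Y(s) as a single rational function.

Y(s) = (-4*s^6 + 21*s^5 + 24)/(s^7 - 5*s^6 - 7*s^5)

Take the Laplace transform of both sides.
Using L{y''} = s^2 Y - s·y(0) - y'(0) and L{y'} = sY - y(0), with y(0) = -4, y'(0) = 1, the left side becomes (s^2 - 5*s - 7)Y - (-4*s + 21).
The right side is L{t^4} = 24/s^5.
So (s^2 - 5*s - 7)Y = 24/s^5 + (-4*s + 21).
Solve for Y(s) and write it as one ratio of polynomials.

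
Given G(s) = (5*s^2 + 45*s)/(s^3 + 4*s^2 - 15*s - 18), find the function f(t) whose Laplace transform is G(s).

Factor the denominator: s^3 + 4*s^2 - 15*s - 18 = (s - 3)*(s + 1)*(s + 6).
Partial fraction decomposition gives [-2/(s + 6)] + [2/(s + 1)] + [5/(s - 3)].
Invert each term: -2/(s + 6) ↔ -2e^(-6t); 2/(s + 1) ↔ 2e^(-t); 5/(s - 3) ↔ 5e^(3t).

f(t) = 5*exp(3*t) + 2*exp(-t) - 2*exp(-6*t)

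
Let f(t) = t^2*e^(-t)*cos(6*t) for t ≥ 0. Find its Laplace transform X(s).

X(s) = 2*(s + 1)*(s^2 + 2*s - 107)/(s^2 + 2*s + 37)^3

L{cos(6t)} = s/(s^2 + 36).
Multiplying by e^(-t) shifts s → s + 1, so L{e^(-t)*cos(6*t)} = (s + 1)/((s + 1)^2 + 36).
Then apply L{t^2·g(t)} = (-1)^2 d^2/ds^2[G(s)] with G(s) = (s + 1)/((s + 1)^2 + 36):
differentiating 2 times and applying the sign gives 2*(s + 1)*(s^2 + 2*s - 107)/(s^2 + 2*s + 37)^3.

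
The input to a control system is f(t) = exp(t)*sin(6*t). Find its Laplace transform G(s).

L{sin(6t)} = 6/(s^2 + 36).
By the first shifting theorem, multiplying by e^(t) replaces s with s - 1.

G(s) = 6/((s - 1)^2 + 36)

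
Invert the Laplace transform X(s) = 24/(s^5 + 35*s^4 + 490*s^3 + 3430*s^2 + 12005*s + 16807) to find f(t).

f(t) = t^4*exp(-7*t)

Rewrite the denominator: s^5 + 35*s^4 + 490*s^3 + 3430*s^2 + 12005*s + 16807 = (s + 7)^5.
The form in (s + 7) signals a first-shifting-theorem factor e^(-7t).
Since L{t^4} = 4!/s^5 = 24/s^5, the inverse is t^4*e^(-7*t).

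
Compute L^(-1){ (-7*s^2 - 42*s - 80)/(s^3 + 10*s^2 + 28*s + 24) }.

Factor the denominator: s^3 + 10*s^2 + 28*s + 24 = (s + 2)^2*(s + 6).
Partial fraction decomposition gives [-2/(s + 2)] + [-6/(s + 2)^2] + [-5/(s + 6)].
Invert each term: -2/(s + 2) ↔ -2e^(-2t); -6/(s + 2)^2 ↔ -6t·e^(-2t); -5/(s + 6) ↔ -5e^(-6t).

-6*t*exp(-2*t) - 2*exp(-2*t) - 5*exp(-6*t)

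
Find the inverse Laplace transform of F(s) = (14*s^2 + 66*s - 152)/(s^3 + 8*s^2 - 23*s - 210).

4*exp(5*t) + 4*exp(-6*t) + 6*exp(-7*t)

Factor the denominator: s^3 + 8*s^2 - 23*s - 210 = (s - 5)*(s + 6)*(s + 7).
Partial fraction decomposition gives [4/(s + 6)] + [4/(s - 5)] + [6/(s + 7)].
Invert each term: 4/(s + 6) ↔ 4e^(-6t); 4/(s - 5) ↔ 4e^(5t); 6/(s + 7) ↔ 6e^(-7t).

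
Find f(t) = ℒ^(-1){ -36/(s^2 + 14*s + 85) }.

f(t) = -6*exp(-7*t)*sin(6*t)

Rewrite the denominator: s^2 + 14*s + 85 = (s + 7)^2 + 36.
The form in (s + 7) signals a first-shifting-theorem factor e^(-7t).
Since L{sin(6t)} = 6/(s^2 + 36), the inverse is exp(-7*t)*sin(6*t), scaled by -6.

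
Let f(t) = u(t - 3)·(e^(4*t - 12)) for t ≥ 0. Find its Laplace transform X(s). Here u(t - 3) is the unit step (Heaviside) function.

X(s) = exp(-3*s)/(s - 4)

By the second shifting theorem, L{u(t - c)·g(t - c)} = e^(-cs)·G(s) with c = 3 and G(s) = L{g(t)}.
L{e^(4t)} = 1/(s - 4).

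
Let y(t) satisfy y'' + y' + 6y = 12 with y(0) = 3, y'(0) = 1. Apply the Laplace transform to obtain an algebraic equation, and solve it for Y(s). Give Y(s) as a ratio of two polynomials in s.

Y(s) = (3*s^2 + 4*s + 12)/(s^3 + s^2 + 6*s)

Apply the Laplace transform to the equation.
With L{y''} = s^2 Y - s·y(0) - y'(0) and L{y'} = sY - y(0), with y(0) = 3, y'(0) = 1: the LHS transforms to (s^2 + s + 6)Y - (3*s + 4).
The right side is L{12} = 12/s.
So (s^2 + s + 6)Y = 12/s + (3*s + 4).
Isolate Y and clear denominators.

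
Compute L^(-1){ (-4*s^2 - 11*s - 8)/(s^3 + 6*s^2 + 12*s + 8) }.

Factor the denominator: s^3 + 6*s^2 + 12*s + 8 = (s + 2)^3.
Partial fraction decomposition gives [-4/(s + 2)] + [5/(s + 2)^2] + [-2/(s + 2)^3].
Invert each term: -4/(s + 2) ↔ -4e^(-2t); 5/(s + 2)^2 ↔ 5t·e^(-2t); -2/(s + 2)^3 ↔ (-1)t^2·e^(-2t).

-t^2*exp(-2*t) + 5*t*exp(-2*t) - 4*exp(-2*t)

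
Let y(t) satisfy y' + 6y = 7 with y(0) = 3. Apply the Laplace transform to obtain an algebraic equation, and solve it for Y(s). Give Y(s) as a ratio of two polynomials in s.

Apply the Laplace transform to the equation.
Using L{y'} = sY - y(0) = sY - 3, the left side becomes (s + 6)Y - (3).
The right side is L{7} = 7/s.
So (s + 6)Y = 7/s + (3).
Solve for Y(s) and write it as one ratio of polynomials.

Y(s) = (3*s + 7)/(s^2 + 6*s)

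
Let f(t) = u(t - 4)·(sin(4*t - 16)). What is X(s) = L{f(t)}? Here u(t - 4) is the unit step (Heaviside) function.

X(s) = 4*exp(-4*s)/(s^2 + 16)

By the second shifting theorem, L{u(t - c)·g(t - c)} = e^(-cs)·G(s) with c = 4 and G(s) = L{g(t)}.
L{sin(4t)} = 4/(s^2 + 16).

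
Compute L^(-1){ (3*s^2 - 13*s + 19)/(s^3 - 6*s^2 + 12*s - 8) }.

5*t^2*exp(2*t)/2 - t*exp(2*t) + 3*exp(2*t)

Factor the denominator: s^3 - 6*s^2 + 12*s - 8 = (s - 2)^3.
Partial fraction decomposition gives [3/(s - 2)] + [-1/(s - 2)^2] + [5/(s - 2)^3].
Invert each term: 3/(s - 2) ↔ 3e^(2t); -1/(s - 2)^2 ↔ -t·e^(2t); 5/(s - 2)^3 ↔ (5/2)t^2·e^(2t).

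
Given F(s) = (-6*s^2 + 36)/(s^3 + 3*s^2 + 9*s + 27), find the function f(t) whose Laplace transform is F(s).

f(t) = 5*sin(3*t) - 5*cos(3*t) - exp(-3*t)

Factor the denominator: s^3 + 3*s^2 + 9*s + 27 = (s + 3)*(s^2 + 9).
Partial fraction decomposition gives [-1/(s + 3)] + [-5*s/(s^2 + 9)] + [15/(s^2 + 9)].
Invert each term: -1/(s + 3) ↔ -e^(-3t); -5·s/(s^2 + 9) ↔ -5cos(3t); 5·3/(s^2 + 9) ↔ 5sin(3t).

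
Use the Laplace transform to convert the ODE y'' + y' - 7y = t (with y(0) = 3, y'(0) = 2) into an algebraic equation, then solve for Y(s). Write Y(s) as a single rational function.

Y(s) = (3*s^3 + 5*s^2 + 1)/(s^4 + s^3 - 7*s^2)

Take the Laplace transform of both sides.
With L{y''} = s^2 Y - s·y(0) - y'(0) and L{y'} = sY - y(0), with y(0) = 3, y'(0) = 2: the LHS transforms to (s^2 + s - 7)Y - (3*s + 5).
The right side is L{t} = s^(-2).
So (s^2 + s - 7)Y = s^(-2) + (3*s + 5).
Divide through and combine into a single rational function.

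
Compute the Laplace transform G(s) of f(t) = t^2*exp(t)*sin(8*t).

G(s) = 16*(3*s^2 - 6*s - 61)/(s^2 - 2*s + 65)^3

L{sin(8t)} = 8/(s^2 + 64).
Multiplying by e^(t) shifts s → s - 1, so L{exp(t)*sin(8*t)} = 8/((s - 1)^2 + 64).
Then apply L{t^2·g(t)} = (-1)^2 d^2/ds^2[H(s)] with H(s) = 8/((s - 1)^2 + 64):
differentiating 2 times and applying the sign gives 16*(3*s^2 - 6*s - 61)/(s^2 - 2*s + 65)^3.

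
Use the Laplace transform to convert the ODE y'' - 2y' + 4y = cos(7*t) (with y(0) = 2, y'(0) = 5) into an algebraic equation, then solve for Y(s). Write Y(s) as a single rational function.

Take the Laplace transform of both sides.
The derivative rules (L{y''} = s^2 Y - s·y(0) - y'(0) and L{y'} = sY - y(0), with y(0) = 2, y'(0) = 5) turn the left side into (s^2 - 2*s + 4)Y - (2*s + 1).
The right side is L{cos(7*t)} = s/(s^2 + 49).
So (s^2 - 2*s + 4)Y = s/(s^2 + 49) + (2*s + 1).
Isolate Y and clear denominators.

Y(s) = (2*s^3 + s^2 + 99*s + 49)/(s^4 - 2*s^3 + 53*s^2 - 98*s + 196)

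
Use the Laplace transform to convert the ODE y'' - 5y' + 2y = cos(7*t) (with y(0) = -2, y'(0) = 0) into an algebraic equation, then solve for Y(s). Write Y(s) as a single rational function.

Y(s) = (-2*s^3 + 10*s^2 - 97*s + 490)/(s^4 - 5*s^3 + 51*s^2 - 245*s + 98)

Take the Laplace transform of both sides.
Using L{y''} = s^2 Y - s·y(0) - y'(0) and L{y'} = sY - y(0), with y(0) = -2, y'(0) = 0, the left side becomes (s^2 - 5*s + 2)Y - (-2*s + 10).
The right side is L{cos(7*t)} = s/(s^2 + 49).
So (s^2 - 5*s + 2)Y = s/(s^2 + 49) + (-2*s + 10).
Isolate Y and clear denominators.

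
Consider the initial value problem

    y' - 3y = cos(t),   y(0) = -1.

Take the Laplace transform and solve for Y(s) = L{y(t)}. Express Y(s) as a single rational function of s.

Transform both sides with L{·}.
Using L{y'} = sY - y(0) = sY - (-1), the left side becomes (s - 3)Y - (-1).
The right side is L{cos(t)} = s/(s^2 + 1).
So (s - 3)Y = s/(s^2 + 1) + (-1).
Isolate Y and clear denominators.

Y(s) = (-s^2 + s - 1)/(s^3 - 3*s^2 + s - 3)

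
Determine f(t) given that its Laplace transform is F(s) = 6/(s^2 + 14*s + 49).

f(t) = 6*t*exp(-7*t)

Rewrite the denominator: s^2 + 14*s + 49 = (s + 7)^2.
The form in (s + 7) signals a first-shifting-theorem factor e^(-7t).
Since L{t} = 1!/s^2 = 1/s^2, the inverse is t*exp(-7*t), scaled by 6.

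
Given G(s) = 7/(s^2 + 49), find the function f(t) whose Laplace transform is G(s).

Since L{sin(7t)} = 7/(s^2 + 49), the inverse is sin(7*t).

f(t) = sin(7*t)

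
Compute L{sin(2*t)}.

2/(s^2 + 4)

L{sin(2t)} = 2/(s^2 + 4).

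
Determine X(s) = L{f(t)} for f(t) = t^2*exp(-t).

L{e^(-t)} = 1/(s + 1).
Then apply L{t^2·g(t)} = (-1)^2 d^2/ds^2[G(s)] with G(s) = 1/(s + 1):
differentiating 2 times and applying the sign gives 2/(s + 1)^3.

X(s) = 2/(s + 1)^3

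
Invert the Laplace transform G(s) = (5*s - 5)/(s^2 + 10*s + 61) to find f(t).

Complete the square in the denominator: s^2 + 10*s + 61 = (s + 5)^2 + 6^2.
Split the numerator to match: 5*s - 5 = 5·(s + 5) - 5·6.
Invert each term: 5·(s + 5)/((s + 5)^2 + 36) ↔ 5e^(-5t)cos(6t); -5·6/((s + 5)^2 + 36) ↔ -5e^(-5t)sin(6t).

f(t) = -5*exp(-5*t)*sin(6*t) + 5*exp(-5*t)*cos(6*t)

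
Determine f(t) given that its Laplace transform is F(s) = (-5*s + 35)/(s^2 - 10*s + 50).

f(t) = 2*exp(5*t)*sin(5*t) - 5*exp(5*t)*cos(5*t)

Complete the square in the denominator: s^2 - 10*s + 50 = (s - 5)^2 + 5^2.
Split the numerator to match: -5*s + 35 = -5·(s - 5) + 2·5.
Invert each term: -5·(s - 5)/((s - 5)^2 + 25) ↔ -5e^(5t)cos(5t); 2·5/((s - 5)^2 + 25) ↔ 2e^(5t)sin(5t).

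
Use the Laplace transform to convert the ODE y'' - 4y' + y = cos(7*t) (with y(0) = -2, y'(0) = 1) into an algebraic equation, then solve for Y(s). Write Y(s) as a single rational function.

Laplace-transform each side.
The derivative rules (L{y''} = s^2 Y - s·y(0) - y'(0) and L{y'} = sY - y(0), with y(0) = -2, y'(0) = 1) turn the left side into (s^2 - 4*s + 1)Y - (-2*s + 9).
The right side is L{cos(7*t)} = s/(s^2 + 49).
So (s^2 - 4*s + 1)Y = s/(s^2 + 49) + (-2*s + 9).
Divide through and combine into a single rational function.

Y(s) = (-2*s^3 + 9*s^2 - 97*s + 441)/(s^4 - 4*s^3 + 50*s^2 - 196*s + 49)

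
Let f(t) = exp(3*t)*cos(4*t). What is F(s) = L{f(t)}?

F(s) = (s - 3)/((s - 3)^2 + 16)

L{cos(4t)} = s/(s^2 + 16).
By the first shifting theorem, multiplying by e^(3t) replaces s with s - 3.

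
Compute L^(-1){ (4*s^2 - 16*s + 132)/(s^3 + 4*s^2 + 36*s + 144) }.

Factor the denominator: s^3 + 4*s^2 + 36*s + 144 = (s + 4)*(s^2 + 36).
Partial fraction decomposition gives [5/(s + 4)] + [-s/(s^2 + 36)] + [-12/(s^2 + 36)].
Invert each term: 5/(s + 4) ↔ 5e^(-4t); -1·s/(s^2 + 36) ↔ -cos(6t); -2·6/(s^2 + 36) ↔ -2sin(6t).

-2*sin(6*t) - cos(6*t) + 5*exp(-4*t)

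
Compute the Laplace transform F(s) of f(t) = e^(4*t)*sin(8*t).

L{sin(8t)} = 8/(s^2 + 64).
By the first shifting theorem, multiplying by e^(4t) replaces s with s - 4.

F(s) = 8/((s - 4)^2 + 64)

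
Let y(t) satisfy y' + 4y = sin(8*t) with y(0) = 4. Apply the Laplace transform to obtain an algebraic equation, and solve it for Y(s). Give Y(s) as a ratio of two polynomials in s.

Laplace-transform each side.
Using L{y'} = sY - y(0) = sY - 4, the left side becomes (s + 4)Y - (4).
The right side is L{sin(8*t)} = 8/(s^2 + 64).
So (s + 4)Y = 8/(s^2 + 64) + (4).
Divide through and combine into a single rational function.

Y(s) = (4*s^2 + 264)/(s^3 + 4*s^2 + 64*s + 256)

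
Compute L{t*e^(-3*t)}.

(s + 3)^(-2)

L{e^(-3t)} = 1/(s + 3).
Then apply L{t·g(t)} = -d/ds[G(s)] with G(s) = 1/(s + 3):
differentiating 1 time and applying the sign gives (s + 3)^(-2).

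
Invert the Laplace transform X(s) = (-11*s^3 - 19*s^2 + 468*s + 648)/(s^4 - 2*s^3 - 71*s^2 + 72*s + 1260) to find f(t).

f(t) = -5*exp(7*t) - 3*exp(6*t) - 6*exp(-5*t) + 3*exp(-6*t)

Factor the denominator: s^4 - 2*s^3 - 71*s^2 + 72*s + 1260 = (s - 7)*(s - 6)*(s + 5)*(s + 6).
Partial fraction decomposition gives [-6/(s + 5)] + [3/(s + 6)] + [-5/(s - 7)] + [-3/(s - 6)].
Invert each term: -6/(s + 5) ↔ -6e^(-5t); 3/(s + 6) ↔ 3e^(-6t); -5/(s - 7) ↔ -5e^(7t); -3/(s - 6) ↔ -3e^(6t).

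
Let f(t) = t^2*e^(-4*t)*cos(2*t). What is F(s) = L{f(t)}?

L{cos(2t)} = s/(s^2 + 4).
Multiplying by e^(-4t) shifts s → s + 4, so L{e^(-4*t)*cos(2*t)} = (s + 4)/((s + 4)^2 + 4).
Then apply L{t^2·g(t)} = (-1)^2 d^2/ds^2[G(s)] with G(s) = (s + 4)/((s + 4)^2 + 4):
differentiating 2 times and applying the sign gives 2*(s + 4)*(s^2 + 8*s + 4)/(s^2 + 8*s + 20)^3.

F(s) = 2*(s + 4)*(s^2 + 8*s + 4)/(s^2 + 8*s + 20)^3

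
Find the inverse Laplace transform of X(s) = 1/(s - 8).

exp(8*t)

Since L{e^(8t)} = 1/(s - 8), the inverse is e^(8*t).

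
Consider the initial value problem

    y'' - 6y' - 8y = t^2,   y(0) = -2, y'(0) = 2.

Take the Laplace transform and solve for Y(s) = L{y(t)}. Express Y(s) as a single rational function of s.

Y(s) = (-2*s^4 + 14*s^3 + 2)/(s^5 - 6*s^4 - 8*s^3)

Apply the Laplace transform to the equation.
With L{y''} = s^2 Y - s·y(0) - y'(0) and L{y'} = sY - y(0), with y(0) = -2, y'(0) = 2: the LHS transforms to (s^2 - 6*s - 8)Y - (-2*s + 14).
The right side is L{t^2} = 2/s^3.
So (s^2 - 6*s - 8)Y = 2/s^3 + (-2*s + 14).
Divide through and combine into a single rational function.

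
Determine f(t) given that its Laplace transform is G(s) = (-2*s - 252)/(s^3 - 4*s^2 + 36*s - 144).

Factor the denominator: s^3 - 4*s^2 + 36*s - 144 = (s - 4)*(s^2 + 36).
Partial fraction decomposition gives [-5/(s - 4)] + [5*s/(s^2 + 36)] + [18/(s^2 + 36)].
Invert each term: -5/(s - 4) ↔ -5e^(4t); 5·s/(s^2 + 36) ↔ 5cos(6t); 3·6/(s^2 + 36) ↔ 3sin(6t).

f(t) = -5*exp(4*t) + 3*sin(6*t) + 5*cos(6*t)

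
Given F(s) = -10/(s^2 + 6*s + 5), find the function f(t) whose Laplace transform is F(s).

Rewrite the denominator: s^2 + 6*s + 5 = (s + 3)^2 - 4.
The form in (s + 3) signals a first-shifting-theorem factor e^(-3t).
Since L{sinh(2t)} = 2/(s^2 - 4), the inverse is e^(-3*t)*sinh(2*t), scaled by -5.

f(t) = -5*exp(-3*t)*sinh(2*t)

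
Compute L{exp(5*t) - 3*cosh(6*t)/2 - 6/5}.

Apply the Laplace transform termwise.
L{-6/5} = (-6/5)/s; (-3/2)·[L{cosh(6t)} = s/(s^2 - 36)]; L{e^(5t)} = 1/(s - 5).

-3*s/(2*(s^2 - 36)) + 1/(s - 5) - 6/(5*s)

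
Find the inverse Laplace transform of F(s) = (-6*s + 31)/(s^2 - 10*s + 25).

t*exp(5*t) - 6*exp(5*t)

Factor the denominator: s^2 - 10*s + 25 = (s - 5)^2.
Partial fraction decomposition gives [-6/(s - 5)] + [(s - 5)^(-2)].
Invert each term: -6/(s - 5) ↔ -6e^(5t); 1/(s - 5)^2 ↔ t·e^(5t).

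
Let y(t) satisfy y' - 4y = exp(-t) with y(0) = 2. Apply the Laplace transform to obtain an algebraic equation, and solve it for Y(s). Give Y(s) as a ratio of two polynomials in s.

Y(s) = (2*s + 3)/(s^2 - 3*s - 4)

Apply the Laplace transform to the equation.
The derivative rules (L{y'} = sY - y(0) = sY - 2) turn the left side into (s - 4)Y - (2).
The right side is L{exp(-t)} = 1/(s + 1).
So (s - 4)Y = 1/(s + 1) + (2).
Isolate Y and clear denominators.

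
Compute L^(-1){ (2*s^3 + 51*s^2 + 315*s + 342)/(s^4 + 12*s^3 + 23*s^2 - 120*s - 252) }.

4*exp(3*t) + exp(-2*t) - 4*exp(-6*t) + exp(-7*t)

Factor the denominator: s^4 + 12*s^3 + 23*s^2 - 120*s - 252 = (s - 3)*(s + 2)*(s + 6)*(s + 7).
Partial fraction decomposition gives [1/(s + 2)] + [-4/(s + 6)] + [1/(s + 7)] + [4/(s - 3)].
Invert each term: 1/(s + 2) ↔ e^(-2t); -4/(s + 6) ↔ -4e^(-6t); 1/(s + 7) ↔ e^(-7t); 4/(s - 3) ↔ 4e^(3t).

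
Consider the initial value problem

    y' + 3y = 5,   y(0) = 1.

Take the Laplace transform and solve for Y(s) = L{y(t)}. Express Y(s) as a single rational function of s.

Y(s) = (s + 5)/(s^2 + 3*s)

Laplace-transform each side.
Using L{y'} = sY - y(0) = sY - 1, the left side becomes (s + 3)Y - (1).
The right side is L{5} = 5/s.
So (s + 3)Y = 5/s + (1).
Isolate Y and clear denominators.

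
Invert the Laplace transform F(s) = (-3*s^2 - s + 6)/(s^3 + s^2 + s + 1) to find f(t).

f(t) = 4*sin(t) - 5*cos(t) + 2*exp(-t)

Factor the denominator: s^3 + s^2 + s + 1 = (s + 1)*(s^2 + 1).
Partial fraction decomposition gives [2/(s + 1)] + [-5*s/(s^2 + 1)] + [4/(s^2 + 1)].
Invert each term: 2/(s + 1) ↔ 2e^(-t); -5·s/(s^2 + 1) ↔ -5cos(t); 4·1/(s^2 + 1) ↔ 4sin(t).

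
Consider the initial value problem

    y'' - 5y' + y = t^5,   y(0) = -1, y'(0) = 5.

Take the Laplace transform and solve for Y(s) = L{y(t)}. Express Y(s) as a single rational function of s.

Laplace-transform each side.
With L{y''} = s^2 Y - s·y(0) - y'(0) and L{y'} = sY - y(0), with y(0) = -1, y'(0) = 5: the LHS transforms to (s^2 - 5*s + 1)Y - (-s + 10).
The right side is L{t^5} = 120/s^6.
So (s^2 - 5*s + 1)Y = 120/s^6 + (-s + 10).
Isolate Y and clear denominators.

Y(s) = (-s^7 + 10*s^6 + 120)/(s^8 - 5*s^7 + s^6)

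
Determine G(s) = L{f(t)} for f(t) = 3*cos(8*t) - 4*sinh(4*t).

Apply the Laplace transform termwise.
(3)·[L{cos(8t)} = s/(s^2 + 64)]; (-4)·[L{sinh(4t)} = 4/(s^2 - 16)].

G(s) = 3*s/(s^2 + 64) - 16/(s^2 - 16)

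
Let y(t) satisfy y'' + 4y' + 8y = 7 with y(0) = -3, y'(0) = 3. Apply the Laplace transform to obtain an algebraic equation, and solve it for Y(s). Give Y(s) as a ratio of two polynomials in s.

Y(s) = (-3*s^2 - 9*s + 7)/(s^3 + 4*s^2 + 8*s)

Take the Laplace transform of both sides.
The derivative rules (L{y''} = s^2 Y - s·y(0) - y'(0) and L{y'} = sY - y(0), with y(0) = -3, y'(0) = 3) turn the left side into (s^2 + 4*s + 8)Y - (-3*s - 9).
The right side is L{7} = 7/s.
So (s^2 + 4*s + 8)Y = 7/s + (-3*s - 9).
Isolate Y and clear denominators.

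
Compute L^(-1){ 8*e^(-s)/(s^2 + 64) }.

Heaviside(t - 1)*(sin(8*t - 8))

The factor e^(-s) signals a time shift by c = 1 (second shifting theorem).
L{sin(8t)} = 8/(s^2 + 64), so L^-1{8/(s^2 + 64)} = sin(8*t).
Hence the inverse is u(t - 1) times that function evaluated at t - 1.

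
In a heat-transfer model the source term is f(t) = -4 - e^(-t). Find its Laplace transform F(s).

Apply the Laplace transform termwise.
(-1)·[L{e^(-t)} = 1/(s + 1)]; L{-4} = -4/s.

F(s) = -1/(s + 1) - 4/s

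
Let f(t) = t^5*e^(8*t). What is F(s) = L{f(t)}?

F(s) = 120/(s - 8)^6

L{t^5} = 5!/s^6 = 120/s^6.
By the first shifting theorem, multiplying by e^(8t) replaces s with s - 8.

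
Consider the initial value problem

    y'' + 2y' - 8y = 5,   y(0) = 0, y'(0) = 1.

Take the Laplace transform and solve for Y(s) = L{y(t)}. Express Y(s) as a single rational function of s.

Y(s) = (s + 5)/(s^3 + 2*s^2 - 8*s)

Apply the Laplace transform to the equation.
The derivative rules (L{y''} = s^2 Y - s·y(0) - y'(0) and L{y'} = sY - y(0), with y(0) = 0, y'(0) = 1) turn the left side into (s^2 + 2*s - 8)Y - (1).
The right side is L{5} = 5/s.
So (s^2 + 2*s - 8)Y = 5/s + (1).
Isolate Y and clear denominators.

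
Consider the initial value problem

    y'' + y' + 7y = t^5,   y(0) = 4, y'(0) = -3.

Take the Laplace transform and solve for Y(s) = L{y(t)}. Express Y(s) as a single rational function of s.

Take the Laplace transform of both sides.
With L{y''} = s^2 Y - s·y(0) - y'(0) and L{y'} = sY - y(0), with y(0) = 4, y'(0) = -3: the LHS transforms to (s^2 + s + 7)Y - (4*s + 1).
The right side is L{t^5} = 120/s^6.
So (s^2 + s + 7)Y = 120/s^6 + (4*s + 1).
Divide through and combine into a single rational function.

Y(s) = (4*s^7 + s^6 + 120)/(s^8 + s^7 + 7*s^6)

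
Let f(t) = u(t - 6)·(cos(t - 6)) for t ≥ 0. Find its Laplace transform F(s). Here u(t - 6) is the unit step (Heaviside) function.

By the second shifting theorem, L{u(t - c)·g(t - c)} = e^(-cs)·G(s) with c = 6 and G(s) = L{g(t)}.
L{cos(t)} = s/(s^2 + 1).

F(s) = s*exp(-6*s)/(s^2 + 1)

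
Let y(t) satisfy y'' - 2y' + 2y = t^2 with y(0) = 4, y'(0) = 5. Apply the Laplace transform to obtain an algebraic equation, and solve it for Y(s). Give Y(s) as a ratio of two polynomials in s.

Apply the Laplace transform to the equation.
The derivative rules (L{y''} = s^2 Y - s·y(0) - y'(0) and L{y'} = sY - y(0), with y(0) = 4, y'(0) = 5) turn the left side into (s^2 - 2*s + 2)Y - (4*s - 3).
The right side is L{t^2} = 2/s^3.
So (s^2 - 2*s + 2)Y = 2/s^3 + (4*s - 3).
Solve for Y(s) and write it as one ratio of polynomials.

Y(s) = (4*s^4 - 3*s^3 + 2)/(s^5 - 2*s^4 + 2*s^3)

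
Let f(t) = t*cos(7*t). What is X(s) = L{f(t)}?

X(s) = (s - 7)*(s + 7)/(s^2 + 49)^2

L{cos(7t)} = s/(s^2 + 49).
Then apply L{t·g(t)} = -d/ds[G(s)] with G(s) = s/(s^2 + 49):
differentiating 1 time and applying the sign gives (s - 7)*(s + 7)/(s^2 + 49)^2.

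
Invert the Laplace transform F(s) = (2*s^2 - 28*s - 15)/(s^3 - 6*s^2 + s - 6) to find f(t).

f(t) = -3*exp(6*t) + 2*sin(t) + 5*cos(t)

Factor the denominator: s^3 - 6*s^2 + s - 6 = (s - 6)*(s^2 + 1).
Partial fraction decomposition gives [-3/(s - 6)] + [5*s/(s^2 + 1)] + [2/(s^2 + 1)].
Invert each term: -3/(s - 6) ↔ -3e^(6t); 5·s/(s^2 + 1) ↔ 5cos(t); 2·1/(s^2 + 1) ↔ 2sin(t).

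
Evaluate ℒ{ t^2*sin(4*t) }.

L{sin(4t)} = 4/(s^2 + 16).
Then apply L{t^2·g(t)} = (-1)^2 d^2/ds^2[H(s)] with H(s) = 4/(s^2 + 16):
differentiating 2 times and applying the sign gives 8*(3*s^2 - 16)/(s^2 + 16)^3.

8*(3*s^2 - 16)/(s^2 + 16)^3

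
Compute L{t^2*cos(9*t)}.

L{cos(9t)} = s/(s^2 + 81).
Then apply L{t^2·g(t)} = (-1)^2 d^2/ds^2[H(s)] with H(s) = s/(s^2 + 81):
differentiating 2 times and applying the sign gives 2*s*(s^2 - 243)/(s^2 + 81)^3.

2*s*(s^2 - 243)/(s^2 + 81)^3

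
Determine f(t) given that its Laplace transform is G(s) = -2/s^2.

Since L{t} = 1!/s^2 = 1/s^2, the inverse is t, scaled by -2.

f(t) = -2*t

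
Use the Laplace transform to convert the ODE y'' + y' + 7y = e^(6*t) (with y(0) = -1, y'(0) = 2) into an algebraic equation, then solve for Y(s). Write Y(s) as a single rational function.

Transform both sides with L{·}.
With L{y''} = s^2 Y - s·y(0) - y'(0) and L{y'} = sY - y(0), with y(0) = -1, y'(0) = 2: the LHS transforms to (s^2 + s + 7)Y - (-s + 1).
The right side is L{e^(6*t)} = 1/(s - 6).
So (s^2 + s + 7)Y = 1/(s - 6) + (-s + 1).
Isolate Y and clear denominators.

Y(s) = (-s^2 + 7*s - 5)/(s^3 - 5*s^2 + s - 42)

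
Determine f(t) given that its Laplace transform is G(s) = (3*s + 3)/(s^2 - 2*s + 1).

f(t) = 6*t*exp(t) + 3*exp(t)

Factor the denominator: s^2 - 2*s + 1 = (s - 1)^2.
Partial fraction decomposition gives [3/(s - 1)] + [6/(s - 1)^2].
Invert each term: 3/(s - 1) ↔ 3e^(t); 6/(s - 1)^2 ↔ 6t·e^(t).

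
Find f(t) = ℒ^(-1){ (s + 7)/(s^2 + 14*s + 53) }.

Rewrite the denominator: s^2 + 14*s + 53 = (s + 7)^2 + 4.
The form in (s + 7) signals a first-shifting-theorem factor e^(-7t).
Since L{cos(2t)} = s/(s^2 + 4), the inverse is e^(-7*t)*cos(2*t).

f(t) = exp(-7*t)*cos(2*t)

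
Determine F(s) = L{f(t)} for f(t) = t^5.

F(s) = 120/s^6

L{t^5} = 5!/s^6 = 120/s^6.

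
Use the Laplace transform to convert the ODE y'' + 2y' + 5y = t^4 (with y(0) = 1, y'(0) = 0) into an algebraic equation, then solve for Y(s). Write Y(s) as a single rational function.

Y(s) = (s^6 + 2*s^5 + 24)/(s^7 + 2*s^6 + 5*s^5)

Transform both sides with L{·}.
The derivative rules (L{y''} = s^2 Y - s·y(0) - y'(0) and L{y'} = sY - y(0), with y(0) = 1, y'(0) = 0) turn the left side into (s^2 + 2*s + 5)Y - (s + 2).
The right side is L{t^4} = 24/s^5.
So (s^2 + 2*s + 5)Y = 24/s^5 + (s + 2).
Isolate Y and clear denominators.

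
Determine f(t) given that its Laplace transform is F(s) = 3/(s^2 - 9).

Since L{sinh(3t)} = 3/(s^2 - 9), the inverse is sinh(3*t).

f(t) = sinh(3*t)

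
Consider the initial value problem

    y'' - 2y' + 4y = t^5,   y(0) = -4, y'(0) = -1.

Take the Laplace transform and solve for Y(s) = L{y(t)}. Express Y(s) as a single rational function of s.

Apply the Laplace transform to the equation.
Using L{y''} = s^2 Y - s·y(0) - y'(0) and L{y'} = sY - y(0), with y(0) = -4, y'(0) = -1, the left side becomes (s^2 - 2*s + 4)Y - (-4*s + 7).
The right side is L{t^5} = 120/s^6.
So (s^2 - 2*s + 4)Y = 120/s^6 + (-4*s + 7).
Divide through and combine into a single rational function.

Y(s) = (-4*s^7 + 7*s^6 + 120)/(s^8 - 2*s^7 + 4*s^6)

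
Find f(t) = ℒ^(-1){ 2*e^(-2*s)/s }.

f(t) = Heaviside(t - 2)*(2)

The factor e^(-2s) signals a time shift by c = 2 (second shifting theorem).
L{2} = 2/s, so L^-1{2/s} = 2.
Hence the inverse is u(t - 2) times that function evaluated at t - 2.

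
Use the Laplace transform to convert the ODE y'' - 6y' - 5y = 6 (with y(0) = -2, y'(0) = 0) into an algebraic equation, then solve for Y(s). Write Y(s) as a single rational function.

Y(s) = (-2*s^2 + 12*s + 6)/(s^3 - 6*s^2 - 5*s)

Apply the Laplace transform to the equation.
With L{y''} = s^2 Y - s·y(0) - y'(0) and L{y'} = sY - y(0), with y(0) = -2, y'(0) = 0: the LHS transforms to (s^2 - 6*s - 5)Y - (-2*s + 12).
The right side is L{6} = 6/s.
So (s^2 - 6*s - 5)Y = 6/s + (-2*s + 12).
Solve for Y(s) and write it as one ratio of polynomials.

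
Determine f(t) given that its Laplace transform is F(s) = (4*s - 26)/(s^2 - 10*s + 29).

f(t) = -3*exp(5*t)*sin(2*t) + 4*exp(5*t)*cos(2*t)

Complete the square in the denominator: s^2 - 10*s + 29 = (s - 5)^2 + 2^2.
Split the numerator to match: 4*s - 26 = 4·(s - 5) - 3·2.
Invert each term: 4·(s - 5)/((s - 5)^2 + 4) ↔ 4e^(5t)cos(2t); -3·2/((s - 5)^2 + 4) ↔ -3e^(5t)sin(2t).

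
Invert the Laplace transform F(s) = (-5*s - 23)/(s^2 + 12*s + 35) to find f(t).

f(t) = exp(-5*t) - 6*exp(-7*t)

Factor the denominator: s^2 + 12*s + 35 = (s + 5)*(s + 7).
Partial fraction decomposition gives [1/(s + 5)] + [-6/(s + 7)].
Invert each term: 1/(s + 5) ↔ e^(-5t); -6/(s + 7) ↔ -6e^(-7t).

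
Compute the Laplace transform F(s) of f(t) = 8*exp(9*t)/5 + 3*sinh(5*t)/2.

F(s) = 15/(2*(s^2 - 25)) + 8/(5*(s - 9))

By linearity of the Laplace transform, transform each term separately.
(3/2)·[L{sinh(5t)} = 5/(s^2 - 25)]; (8/5)·[L{e^(9t)} = 1/(s - 9)].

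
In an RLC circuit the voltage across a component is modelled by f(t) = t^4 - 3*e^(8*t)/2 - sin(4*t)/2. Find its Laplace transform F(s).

F(s) = -2/(s^2 + 16) - 3/(2*(s - 8)) + 24/s^5

By linearity of the Laplace transform, transform each term separately.
L{t^4} = 4!/s^5 = 24/s^5; (-3/2)·[L{e^(8t)} = 1/(s - 8)]; (-1/2)·[L{sin(4t)} = 4/(s^2 + 16)].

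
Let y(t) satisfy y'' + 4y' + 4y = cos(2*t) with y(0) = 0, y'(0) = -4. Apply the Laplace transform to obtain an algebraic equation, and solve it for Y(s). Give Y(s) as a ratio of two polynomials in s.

Transform both sides with L{·}.
With L{y''} = s^2 Y - s·y(0) - y'(0) and L{y'} = sY - y(0), with y(0) = 0, y'(0) = -4: the LHS transforms to (s^2 + 4*s + 4)Y - (-4).
The right side is L{cos(2*t)} = s/(s^2 + 4).
So (s^2 + 4*s + 4)Y = s/(s^2 + 4) + (-4).
Solve for Y(s) and write it as one ratio of polynomials.

Y(s) = (-4*s^2 + s - 16)/(s^4 + 4*s^3 + 8*s^2 + 16*s + 16)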